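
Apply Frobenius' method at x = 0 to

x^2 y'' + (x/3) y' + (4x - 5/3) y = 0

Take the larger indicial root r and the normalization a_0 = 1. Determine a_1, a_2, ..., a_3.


Write in Frobenius form y'' + (p(x)/x) y' + (q(x)/x^2) y = 0:
  p(x) = 1/3,  q(x) = 4x - 5/3.
Indicial equation: r(r-1) + (1/3) r + (-5/3) = 0 -> roots r_1 = 5/3, r_2 = -1.
Take r = r_1 = 5/3. Let y(x) = x^r sum_{n>=0} a_n x^n with a_0 = 1.
Substitute y = x^r sum a_n x^n and match x^{r+n}. The recurrence is
  D(n) a_n + 4 a_{n-1} = 0,  where D(n) = (r+n)(r+n-1) + (1/3)(r+n) + (-5/3).
  a_n = -4 / D(n) * a_{n-1}.
Since the indicial polynomial factors as (r - r_1)(r - r_2), D(n) = (r_1 + n - r_1)(r_1 + n - r_2) = n(n + 8/3).
Evaluating step by step (a_0 = 1):
  n = 1: D(1) = 1(1 + 8/3) = 11/3; numerator = -4(1) = -4; a_1 = (-4)/(11/3) = -12/11
  n = 2: D(2) = 2(2 + 8/3) = 28/3; numerator = -4(-12/11) = 48/11; a_2 = (48/11)/(28/3) = 36/77
  n = 3: D(3) = 3(3 + 8/3) = 17; numerator = -4(36/77) = -144/77; a_3 = (-144/77)/(17) = -144/1309

r = 5/3; a_0 = 1; a_1 = -12/11; a_2 = 36/77; a_3 = -144/1309


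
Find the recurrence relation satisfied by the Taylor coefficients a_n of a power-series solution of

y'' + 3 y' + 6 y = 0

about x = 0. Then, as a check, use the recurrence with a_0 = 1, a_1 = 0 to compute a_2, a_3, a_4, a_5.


Substitute y = sum_n a_n x^n.
y''(x) has coefficient (n+2)(n+1) a_{n+2} at x^n;
3 y'(x) has coefficient 3 (n+1) a_{n+1} at x^n;
6 y(x) has coefficient 6 a_n at x^n.
Matching x^n: (n+2)(n+1) a_{n+2} + 3 (n+1) a_{n+1} + 6 a_n = 0.
Thus a_{n+2} = [-3 (n+1) a_{n+1} - 6 a_n] / ((n+1)(n+2)).

Check with a_0 = 1, a_1 = 0 (apply the recurrence for n = 0, 1, 2, 3): a_0 = 1, a_1 = 0, a_2 = -3, a_3 = 3, a_4 = -3/4, a_5 = -9/20.

a_(n+2) = [-3 (n+1) a_(n+1) - 6 a_n] / ((n+1)(n+2)); check: a_0 = 1, a_1 = 0, a_2 = -3, a_3 = 3, a_4 = -3/4, a_5 = -9/20


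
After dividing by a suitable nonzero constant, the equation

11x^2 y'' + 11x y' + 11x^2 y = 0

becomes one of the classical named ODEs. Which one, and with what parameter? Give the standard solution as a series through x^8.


All three coefficients share the factor 11; dividing through by 11 gives  x^2 y'' + x y' + x^2 y = 0.
This matches the Bessel equation x^2 y'' + x y' + (x^2 - nu^2) y = 0 with nu^2 = 0, so nu = 0; the solution bounded at x = 0 is J_0(x).
Frobenius at x = 0: indicial roots ±nu; for r = nu the recurrence k(k + 2nu) c_k = -c_{k-2} gives the standard series J_nu(x) = sum_{k>=0} (-1)^k / (k! (k+nu)!) (x/2)^(2k+nu). Evaluate the first 5 terms:
  k = 0: (-1)^0 / (0! * 0! * 2^0) x^0 = 1/(1*1*1) x^0 = (1) x^0
  k = 1: (-1)^1 / (1! * 1! * 2^2) x^2 = -1/(1*1*4) x^2 = (-1/4) x^2
  k = 2: (-1)^2 / (2! * 2! * 2^4) x^4 = 1/(2*2*16) x^4 = (1/64) x^4
  k = 3: (-1)^3 / (3! * 3! * 2^6) x^6 = -1/(6*6*64) x^6 = (-1/2304) x^6
  k = 4: (-1)^4 / (4! * 4! * 2^8) x^8 = 1/(24*24*256) x^8 = (1/147456) x^8
Hence J_0(x) = x^8/147456 - x^6/2304 + x^4/64 - x^2/4 + 1 + ....

J_0(x); series = x^8/147456 - x^6/2304 + x^4/64 - x^2/4 + 1


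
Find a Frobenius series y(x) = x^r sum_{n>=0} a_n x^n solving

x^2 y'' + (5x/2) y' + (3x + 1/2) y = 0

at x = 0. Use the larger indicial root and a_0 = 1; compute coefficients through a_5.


Write in Frobenius form y'' + (p(x)/x) y' + (q(x)/x^2) y = 0:
  p(x) = 5/2,  q(x) = 3x + 1/2.
Indicial equation: r(r-1) + (5/2) r + (1/2) = 0 -> roots r_1 = -1/2, r_2 = -1.
Take r = r_1 = -1/2. Let y(x) = x^r sum_{n>=0} a_n x^n with a_0 = 1.
Substitute y = x^r sum a_n x^n and match x^{r+n}. The recurrence is
  D(n) a_n + 3 a_{n-1} = 0,  where D(n) = (r+n)(r+n-1) + (5/2)(r+n) + (1/2).
  a_n = -3 / D(n) * a_{n-1}.
Since the indicial polynomial factors as (r - r_1)(r - r_2), D(n) = (r_1 + n - r_1)(r_1 + n - r_2) = n(n + 1/2).
Evaluating step by step (a_0 = 1):
  n = 1: D(1) = 1(1 + 1/2) = 3/2; numerator = -3(1) = -3; a_1 = (-3)/(3/2) = -2
  n = 2: D(2) = 2(2 + 1/2) = 5; numerator = -3(-2) = 6; a_2 = (6)/(5) = 6/5
  n = 3: D(3) = 3(3 + 1/2) = 21/2; numerator = -3(6/5) = -18/5; a_3 = (-18/5)/(21/2) = -12/35
  n = 4: D(4) = 4(4 + 1/2) = 18; numerator = -3(-12/35) = 36/35; a_4 = (36/35)/(18) = 2/35
  n = 5: D(5) = 5(5 + 1/2) = 55/2; numerator = -3(2/35) = -6/35; a_5 = (-6/35)/(55/2) = -12/1925

r = -1/2; a_0 = 1; a_1 = -2; a_2 = 6/5; a_3 = -12/35; a_4 = 2/35; a_5 = -12/1925


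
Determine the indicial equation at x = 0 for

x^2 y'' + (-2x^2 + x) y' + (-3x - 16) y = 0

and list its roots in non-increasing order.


Divide by x^2 to reach normal form y'' + P_1(x) y' + P_2(x) y = 0 with P_1(x) = -2 + 1/x and P_2(x) = -3/x - 16/x^2.
x = 0 is a singular point because the y'-coefficient -2 + 1/x has a pole at x = 0 and the y-coefficient -3/x - 16/x^2 has a pole at x = 0.
It is a regular singular point because x P_1(x) = p(x) = 1 - 2x and x^2 P_2(x) = q(x) = -3x - 16 are polynomials, hence analytic at x = 0.
p(0) = 1,  q(0) = -16.
Indicial equation: r(r-1) + p(0) r + q(0) = 0, i.e. r^2 + (p(0) - 1) r + q(0) = 0, i.e. r^2 - 16 = 0.
Discriminant: (0)^2 - 4(-16) = 64, so r = (0 ± 8)/2.
Solving: r_1 = 4, r_2 = -4.

indicial: r^2 - 16 = 0; roots r_1 = 4, r_2 = -4


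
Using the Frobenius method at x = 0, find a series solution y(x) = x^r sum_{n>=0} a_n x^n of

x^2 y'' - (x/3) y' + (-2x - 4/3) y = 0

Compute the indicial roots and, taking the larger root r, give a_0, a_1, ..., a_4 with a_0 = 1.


Write in Frobenius form y'' + (p(x)/x) y' + (q(x)/x^2) y = 0:
  p(x) = -1/3,  q(x) = -2x - 4/3.
Indicial equation: r(r-1) + (-1/3) r + (-4/3) = 0 -> roots r_1 = 2, r_2 = -2/3.
Take r = r_1 = 2. Let y(x) = x^r sum_{n>=0} a_n x^n with a_0 = 1.
Substitute y = x^r sum a_n x^n and match x^{r+n}. The recurrence is
  D(n) a_n - 2 a_{n-1} = 0,  where D(n) = (r+n)(r+n-1) + (-1/3)(r+n) + (-4/3).
  a_n = 2 / D(n) * a_{n-1}.
Since the indicial polynomial factors as (r - r_1)(r - r_2), D(n) = (r_1 + n - r_1)(r_1 + n - r_2) = n(n + 8/3).
Evaluating step by step (a_0 = 1):
  n = 1: D(1) = 1(1 + 8/3) = 11/3; numerator = 2(1) = 2; a_1 = (2)/(11/3) = 6/11
  n = 2: D(2) = 2(2 + 8/3) = 28/3; numerator = 2(6/11) = 12/11; a_2 = (12/11)/(28/3) = 9/77
  n = 3: D(3) = 3(3 + 8/3) = 17; numerator = 2(9/77) = 18/77; a_3 = (18/77)/(17) = 18/1309
  n = 4: D(4) = 4(4 + 8/3) = 80/3; numerator = 2(18/1309) = 36/1309; a_4 = (36/1309)/(80/3) = 27/26180

r = 2; a_0 = 1; a_1 = 6/11; a_2 = 9/77; a_3 = 18/1309; a_4 = 27/26180


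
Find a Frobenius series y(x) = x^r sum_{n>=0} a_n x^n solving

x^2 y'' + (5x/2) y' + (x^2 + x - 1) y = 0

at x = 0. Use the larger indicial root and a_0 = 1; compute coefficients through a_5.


Write in Frobenius form y'' + (p(x)/x) y' + (q(x)/x^2) y = 0:
  p(x) = 5/2,  q(x) = x^2 + x - 1.
Indicial equation: r(r-1) + (5/2) r + (-1) = 0 -> roots r_1 = 1/2, r_2 = -2.
Take r = r_1 = 1/2. Let y(x) = x^r sum_{n>=0} a_n x^n with a_0 = 1.
Substitute y = x^r sum a_n x^n and match x^{r+n}. The recurrence is
  D(n) a_n + 1 a_{n-1} + 1 a_{n-2} = 0,  where D(n) = (r+n)(r+n-1) + (5/2)(r+n) + (-1).
  a_n = [-1 a_{n-1} - 1 a_{n-2}] / D(n).
Since the indicial polynomial factors as (r - r_1)(r - r_2), D(n) = (r_1 + n - r_1)(r_1 + n - r_2) = n(n + 5/2).
Evaluating step by step (a_0 = 1):
  n = 1: D(1) = 1(1 + 5/2) = 7/2; numerator = -1(1) = -1; a_1 = (-1)/(7/2) = -2/7
  n = 2: D(2) = 2(2 + 5/2) = 9; numerator = -1(-2/7) - 1(1) = -5/7; a_2 = (-5/7)/(9) = -5/63
  n = 3: D(3) = 3(3 + 5/2) = 33/2; numerator = -1(-5/63) - 1(-2/7) = 23/63; a_3 = (23/63)/(33/2) = 46/2079
  n = 4: D(4) = 4(4 + 5/2) = 26; numerator = -1(46/2079) - 1(-5/63) = 17/297; a_4 = (17/297)/(26) = 17/7722
  n = 5: D(5) = 5(5 + 5/2) = 75/2; numerator = -1(17/7722) - 1(46/2079) = -1315/54054; a_5 = (-1315/54054)/(75/2) = -263/405405

r = 1/2; a_0 = 1; a_1 = -2/7; a_2 = -5/63; a_3 = 46/2079; a_4 = 17/7722; a_5 = -263/405405


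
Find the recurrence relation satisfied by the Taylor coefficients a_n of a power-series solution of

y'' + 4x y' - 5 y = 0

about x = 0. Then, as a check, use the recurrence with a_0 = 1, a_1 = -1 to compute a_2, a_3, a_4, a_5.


Substitute y = sum_n a_n x^n.
y''(x) has coefficient (n+2)(n+1) a_{n+2} at x^n;
4 x y'(x) has coefficient 4 n a_n at x^n (shift);
-5 y(x) has coefficient -5 a_n at x^n.
Matching x^n: (n+2)(n+1) a_{n+2} + (4n - 5) a_n = 0.
Thus a_{n+2} = (-4n + 5) / ((n+1)(n+2)) * a_n.

Check with a_0 = 1, a_1 = -1 (apply the recurrence for n = 0, 1, 2, 3): a_0 = 1, a_1 = -1, a_2 = 5/2, a_3 = -1/6, a_4 = -5/8, a_5 = 7/120.

a_(n+2) = (-4n + 5) / ((n+1)(n+2)) * a_n; check: a_0 = 1, a_1 = -1, a_2 = 5/2, a_3 = -1/6, a_4 = -5/8, a_5 = 7/120


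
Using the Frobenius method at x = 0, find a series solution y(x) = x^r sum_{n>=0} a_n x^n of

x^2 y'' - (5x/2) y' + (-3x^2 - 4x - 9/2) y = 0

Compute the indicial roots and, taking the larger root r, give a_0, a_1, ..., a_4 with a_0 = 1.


Write in Frobenius form y'' + (p(x)/x) y' + (q(x)/x^2) y = 0:
  p(x) = -5/2,  q(x) = -3x^2 - 4x - 9/2.
Indicial equation: r(r-1) + (-5/2) r + (-9/2) = 0 -> roots r_1 = 9/2, r_2 = -1.
Take r = r_1 = 9/2. Let y(x) = x^r sum_{n>=0} a_n x^n with a_0 = 1.
Substitute y = x^r sum a_n x^n and match x^{r+n}. The recurrence is
  D(n) a_n - 4 a_{n-1} - 3 a_{n-2} = 0,  where D(n) = (r+n)(r+n-1) + (-5/2)(r+n) + (-9/2).
  a_n = [4 a_{n-1} + 3 a_{n-2}] / D(n).
Since the indicial polynomial factors as (r - r_1)(r - r_2), D(n) = (r_1 + n - r_1)(r_1 + n - r_2) = n(n + 11/2).
Evaluating step by step (a_0 = 1):
  n = 1: D(1) = 1(1 + 11/2) = 13/2; numerator = 4(1) = 4; a_1 = (4)/(13/2) = 8/13
  n = 2: D(2) = 2(2 + 11/2) = 15; numerator = 4(8/13) + 3(1) = 71/13; a_2 = (71/13)/(15) = 71/195
  n = 3: D(3) = 3(3 + 11/2) = 51/2; numerator = 4(71/195) + 3(8/13) = 644/195; a_3 = (644/195)/(51/2) = 1288/9945
  n = 4: D(4) = 4(4 + 11/2) = 38; numerator = 4(1288/9945) + 3(71/195) = 3203/1989; a_4 = (3203/1989)/(38) = 3203/75582

r = 9/2; a_0 = 1; a_1 = 8/13; a_2 = 71/195; a_3 = 1288/9945; a_4 = 3203/75582


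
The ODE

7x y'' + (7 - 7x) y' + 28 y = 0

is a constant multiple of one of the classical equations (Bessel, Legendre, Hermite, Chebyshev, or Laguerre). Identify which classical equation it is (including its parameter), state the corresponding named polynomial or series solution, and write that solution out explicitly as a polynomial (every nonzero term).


All three coefficients share the factor 7; dividing through by 7 gives  x y'' + (1 - x) y' + 4 y = 0.
This matches the Laguerre equation x y'' + (1 - x) y' + n y = 0 with n = 4; the polynomial solution is L_4(x).
With y = sum_k a_k x^k, matching x^k gives (k+1)k a_{k+1} + (k+1) a_{k+1} - k a_k + n a_k = 0, i.e. (k+1)^2 a_{k+1} = (k - n) a_k = (k - 4) a_k. The right side vanishes at k = 4, so the series terminates at degree 4.
Standard normalization L_n(0) = 1 gives a_0 = 1. Work upward with a_{k+1} = (k - 4) a_k / (k+1)^2:
  a_1 = (0 - 4)(1) / 1^2 = -4/1 = -4
  a_2 = (1 - 4)(-4) / 2^2 = 12/4 = 3
  a_3 = (2 - 4)(3) / 3^2 = -6/9 = -2/3
  a_4 = (3 - 4)(-2/3) / 4^2 = (2/3)/16 = 1/24
Hence L_4(x) = x^4/24 - 2 x^3/3 + 3 x^2 - 4 x + 1.

L_4(x); series = x^4/24 - 2 x^3/3 + 3 x^2 - 4 x + 1


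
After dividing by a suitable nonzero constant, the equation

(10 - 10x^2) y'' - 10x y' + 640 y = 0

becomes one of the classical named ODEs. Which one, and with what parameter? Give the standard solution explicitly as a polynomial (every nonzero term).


All three coefficients share the factor 10; dividing through by 10 gives  (1 - x^2) y'' - x y' + 64 y = 0.
This matches the Chebyshev equation (1 - x^2) y'' - x y' + n^2 y = 0 (note the -x y' term, not -2x y') with n^2 = 64, so n = 8; the polynomial solution is T_8(x).
With y = sum_k a_k x^k, matching x^k gives (k+2)(k+1) a_{k+2} = (k^2 - n^2) a_k = (k - 8)(k + 8) a_k. The right side vanishes at k = 8, so the series with the parity of 8 terminates at degree 8.
Standard normalization: leading coefficient of T_n is 2^(n-1), so a_8 = 2^7 = 128. Work downward with a_k = (k+1)(k+2) a_{k+2} / ((k - 8)(k + 8)):
  a_6 = (7)(8)(128) / ((6 - 8)(6 + 8)) = 7168/(-28) = -256
  a_4 = (5)(6)(-256) / ((4 - 8)(4 + 8)) = -7680/(-48) = 160
  a_2 = (3)(4)(160) / ((2 - 8)(2 + 8)) = 1920/(-60) = -32
  a_0 = (1)(2)(-32) / ((0 - 8)(0 + 8)) = -64/(-64) = 1
Hence T_8(x) = 128 x^8 - 256 x^6 + 160 x^4 - 32 x^2 + 1.

T_8(x); series = 128 x^8 - 256 x^6 + 160 x^4 - 32 x^2 + 1


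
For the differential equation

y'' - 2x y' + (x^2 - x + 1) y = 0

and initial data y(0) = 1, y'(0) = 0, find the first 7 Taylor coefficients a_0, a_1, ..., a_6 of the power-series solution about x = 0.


Ansatz: y(x) = sum_{n>=0} a_n x^n, so y'(x) = sum_{n>=1} n a_n x^(n-1) and y''(x) = sum_{n>=2} n(n-1) a_n x^(n-2).
Substitute into P(x) y'' + Q(x) y' + R(x) y = 0 with P(x) = 1, Q(x) = -2x, R(x) = x^2 - x + 1, and match powers of x.
Initial conditions: a_0 = 1, a_1 = 0.
Setting the coefficient of each power of x to zero and solving order by order (substituting the coefficients already found):
  x^0: 2 a_2 + a_0 = 0  ->  2 a_2 = -a_0 = -1  ->  a_2 = -1/2
  x^1: 6 a_3 - a_1 - a_0 = 0  ->  6 a_3 = a_1 + a_0 = 1  ->  a_3 = 1/6
  x^2: 12 a_4 - 3 a_2 - a_1 + a_0 = 0  ->  12 a_4 = 3 a_2 + a_1 - a_0 = -5/2  ->  a_4 = -5/24
  x^3: 20 a_5 - 5 a_3 - a_2 + a_1 = 0  ->  20 a_5 = 5 a_3 + a_2 - a_1 = 1/3  ->  a_5 = 1/60
  x^4: 30 a_6 - 7 a_4 - a_3 + a_2 = 0  ->  30 a_6 = 7 a_4 + a_3 - a_2 = -19/24  ->  a_6 = -19/720
Truncated series: y(x) = 1 - (1/2) x^2 + (1/6) x^3 - (5/24) x^4 + (1/60) x^5 - (19/720) x^6 + O(x^7).

a_0 = 1; a_1 = 0; a_2 = -1/2; a_3 = 1/6; a_4 = -5/24; a_5 = 1/60; a_6 = -19/720


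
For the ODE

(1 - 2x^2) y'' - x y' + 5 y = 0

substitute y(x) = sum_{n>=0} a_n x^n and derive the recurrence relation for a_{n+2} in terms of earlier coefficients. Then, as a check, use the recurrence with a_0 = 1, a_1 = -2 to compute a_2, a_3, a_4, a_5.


Substitute y = sum_n a_n x^n.
(1 - 2 x^2) y'' contributes (n+2)(n+1) a_{n+2} - 2 n(n-1) a_n at x^n.
-x y'(x) contributes -n a_n at x^n.
5 y(x) contributes 5 a_n at x^n.
Matching x^n: (n+2)(n+1) a_{n+2} + (-2 n(n-1) - n + 5) a_n = 0.
Thus a_{n+2} = (2 n(n-1) + n - 5) / ((n+1)(n+2)) * a_n.

Check with a_0 = 1, a_1 = -2 (apply the recurrence for n = 0, 1, 2, 3): a_0 = 1, a_1 = -2, a_2 = -5/2, a_3 = 4/3, a_4 = -5/24, a_5 = 2/3.

a_(n+2) = (2 n(n-1) + n - 5) / ((n+1)(n+2)) * a_n; check: a_0 = 1, a_1 = -2, a_2 = -5/2, a_3 = 4/3, a_4 = -5/24, a_5 = 2/3


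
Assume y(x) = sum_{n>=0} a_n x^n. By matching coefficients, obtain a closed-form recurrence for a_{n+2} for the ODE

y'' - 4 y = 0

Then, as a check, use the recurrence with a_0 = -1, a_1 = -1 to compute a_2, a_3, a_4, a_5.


Substitute y = sum_n a_n x^n into y'' + (const) y = 0.
y''(x) = sum_{n>=0} (n+2)(n+1) a_{n+2} x^n.
The ODE becomes sum_n [(n+2)(n+1) a_{n+2} - 4 a_n] x^n = 0.
Setting each coefficient to zero gives the recurrence:
  (n+2)(n+1) a_{n+2} - 4 a_n = 0,
  a_{n+2} = 4 / ((n+1)(n+2)) a_n.

Check with a_0 = -1, a_1 = -1 (apply the recurrence for n = 0, 1, 2, 3): a_0 = -1, a_1 = -1, a_2 = -2, a_3 = -2/3, a_4 = -2/3, a_5 = -2/15.

a_{n+2} = 4/((n+1)(n+2)) * a_n; check: a_0 = -1, a_1 = -1, a_2 = -2, a_3 = -2/3, a_4 = -2/3, a_5 = -2/15


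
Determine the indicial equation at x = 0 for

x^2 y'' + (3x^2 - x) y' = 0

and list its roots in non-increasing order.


Divide by x^2 to reach normal form y'' + P_1(x) y' + P_2(x) y = 0 with P_1(x) = 3 - 1/x and P_2(x) = 0.
x = 0 is a singular point because the y'-coefficient 3 - 1/x has a pole at x = 0.
It is a regular singular point because x P_1(x) = p(x) = 3x - 1 and x^2 P_2(x) = q(x) = 0 are polynomials, hence analytic at x = 0.
p(0) = -1,  q(0) = 0.
Indicial equation: r(r-1) + p(0) r + q(0) = 0, i.e. r^2 + (p(0) - 1) r + q(0) = 0, i.e. r^2 - 2 r = 0.
Discriminant: (-2)^2 - 4(0) = 4, so r = (2 ± 2)/2.
Solving: r_1 = 2, r_2 = 0.

indicial: r^2 - 2 r = 0; roots r_1 = 2, r_2 = 0


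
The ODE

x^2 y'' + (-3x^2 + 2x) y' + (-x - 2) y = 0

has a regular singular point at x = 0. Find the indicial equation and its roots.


Divide by x^2 to reach normal form y'' + P_1(x) y' + P_2(x) y = 0 with P_1(x) = -3 + 2/x and P_2(x) = -1/x - 2/x^2.
x = 0 is a singular point because the y'-coefficient -3 + 2/x has a pole at x = 0 and the y-coefficient -1/x - 2/x^2 has a pole at x = 0.
It is a regular singular point because x P_1(x) = p(x) = 2 - 3x and x^2 P_2(x) = q(x) = -x - 2 are polynomials, hence analytic at x = 0.
p(0) = 2,  q(0) = -2.
Indicial equation: r(r-1) + p(0) r + q(0) = 0, i.e. r^2 + (p(0) - 1) r + q(0) = 0, i.e. r^2 + 1 r - 2 = 0.
Discriminant: (1)^2 - 4(-2) = 9, so r = (-1 ± 3)/2.
Solving: r_1 = 1, r_2 = -2.

indicial: r^2 + 1 r - 2 = 0; roots r_1 = 1, r_2 = -2


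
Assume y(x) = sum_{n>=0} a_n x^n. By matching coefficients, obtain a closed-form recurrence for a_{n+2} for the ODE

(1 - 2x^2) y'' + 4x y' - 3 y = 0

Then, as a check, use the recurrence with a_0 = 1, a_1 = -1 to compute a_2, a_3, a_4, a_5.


Substitute y = sum_n a_n x^n.
(1 - 2 x^2) y'' contributes (n+2)(n+1) a_{n+2} - 2 n(n-1) a_n at x^n.
4 x y'(x) contributes 4 n a_n at x^n.
-3 y(x) contributes -3 a_n at x^n.
Matching x^n: (n+2)(n+1) a_{n+2} + (-2 n(n-1) + 4 n - 3) a_n = 0.
Thus a_{n+2} = (2 n(n-1) - 4 n + 3) / ((n+1)(n+2)) * a_n.

Check with a_0 = 1, a_1 = -1 (apply the recurrence for n = 0, 1, 2, 3): a_0 = 1, a_1 = -1, a_2 = 3/2, a_3 = 1/6, a_4 = -1/8, a_5 = 1/40.

a_(n+2) = (2 n(n-1) - 4 n + 3) / ((n+1)(n+2)) * a_n; check: a_0 = 1, a_1 = -1, a_2 = 3/2, a_3 = 1/6, a_4 = -1/8, a_5 = 1/40


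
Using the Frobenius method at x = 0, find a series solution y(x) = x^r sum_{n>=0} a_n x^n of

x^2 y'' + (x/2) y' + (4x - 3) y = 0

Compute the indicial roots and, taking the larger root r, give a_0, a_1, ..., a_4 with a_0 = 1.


Write in Frobenius form y'' + (p(x)/x) y' + (q(x)/x^2) y = 0:
  p(x) = 1/2,  q(x) = 4x - 3.
Indicial equation: r(r-1) + (1/2) r + (-3) = 0 -> roots r_1 = 2, r_2 = -3/2.
Take r = r_1 = 2. Let y(x) = x^r sum_{n>=0} a_n x^n with a_0 = 1.
Substitute y = x^r sum a_n x^n and match x^{r+n}. The recurrence is
  D(n) a_n + 4 a_{n-1} = 0,  where D(n) = (r+n)(r+n-1) + (1/2)(r+n) + (-3).
  a_n = -4 / D(n) * a_{n-1}.
Since the indicial polynomial factors as (r - r_1)(r - r_2), D(n) = (r_1 + n - r_1)(r_1 + n - r_2) = n(n + 7/2).
Evaluating step by step (a_0 = 1):
  n = 1: D(1) = 1(1 + 7/2) = 9/2; numerator = -4(1) = -4; a_1 = (-4)/(9/2) = -8/9
  n = 2: D(2) = 2(2 + 7/2) = 11; numerator = -4(-8/9) = 32/9; a_2 = (32/9)/(11) = 32/99
  n = 3: D(3) = 3(3 + 7/2) = 39/2; numerator = -4(32/99) = -128/99; a_3 = (-128/99)/(39/2) = -256/3861
  n = 4: D(4) = 4(4 + 7/2) = 30; numerator = -4(-256/3861) = 1024/3861; a_4 = (1024/3861)/(30) = 512/57915

r = 2; a_0 = 1; a_1 = -8/9; a_2 = 32/99; a_3 = -256/3861; a_4 = 512/57915


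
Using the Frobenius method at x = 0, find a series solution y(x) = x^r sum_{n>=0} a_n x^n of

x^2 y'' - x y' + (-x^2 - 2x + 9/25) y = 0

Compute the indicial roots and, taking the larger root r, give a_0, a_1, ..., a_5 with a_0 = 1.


Write in Frobenius form y'' + (p(x)/x) y' + (q(x)/x^2) y = 0:
  p(x) = -1,  q(x) = -x^2 - 2x + 9/25.
Indicial equation: r(r-1) + (-1) r + (9/25) = 0 -> roots r_1 = 9/5, r_2 = 1/5.
Take r = r_1 = 9/5. Let y(x) = x^r sum_{n>=0} a_n x^n with a_0 = 1.
Substitute y = x^r sum a_n x^n and match x^{r+n}. The recurrence is
  D(n) a_n - 2 a_{n-1} - 1 a_{n-2} = 0,  where D(n) = (r+n)(r+n-1) + (-1)(r+n) + (9/25).
  a_n = [2 a_{n-1} + 1 a_{n-2}] / D(n).
Since the indicial polynomial factors as (r - r_1)(r - r_2), D(n) = (r_1 + n - r_1)(r_1 + n - r_2) = n(n + 8/5).
Evaluating step by step (a_0 = 1):
  n = 1: D(1) = 1(1 + 8/5) = 13/5; numerator = 2(1) = 2; a_1 = (2)/(13/5) = 10/13
  n = 2: D(2) = 2(2 + 8/5) = 36/5; numerator = 2(10/13) + 1(1) = 33/13; a_2 = (33/13)/(36/5) = 55/156
  n = 3: D(3) = 3(3 + 8/5) = 69/5; numerator = 2(55/156) + 1(10/13) = 115/78; a_3 = (115/78)/(69/5) = 25/234
  n = 4: D(4) = 4(4 + 8/5) = 112/5; numerator = 2(25/234) + 1(55/156) = 265/468; a_4 = (265/468)/(112/5) = 1325/52416
  n = 5: D(5) = 5(5 + 8/5) = 33; numerator = 2(1325/52416) + 1(25/234) = 1375/8736; a_5 = (1375/8736)/(33) = 125/26208

r = 9/5; a_0 = 1; a_1 = 10/13; a_2 = 55/156; a_3 = 25/234; a_4 = 1325/52416; a_5 = 125/26208


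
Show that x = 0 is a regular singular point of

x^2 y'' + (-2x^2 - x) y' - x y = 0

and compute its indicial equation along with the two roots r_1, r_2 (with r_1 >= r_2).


Divide by x^2 to reach normal form y'' + P_1(x) y' + P_2(x) y = 0 with P_1(x) = -2 - 1/x and P_2(x) = -1/x.
x = 0 is a singular point because the y'-coefficient -2 - 1/x has a pole at x = 0 and the y-coefficient -1/x has a pole at x = 0.
It is a regular singular point because x P_1(x) = p(x) = -2x - 1 and x^2 P_2(x) = q(x) = -x are polynomials, hence analytic at x = 0.
p(0) = -1,  q(0) = 0.
Indicial equation: r(r-1) + p(0) r + q(0) = 0, i.e. r^2 + (p(0) - 1) r + q(0) = 0, i.e. r^2 - 2 r = 0.
Discriminant: (-2)^2 - 4(0) = 4, so r = (2 ± 2)/2.
Solving: r_1 = 2, r_2 = 0.

indicial: r^2 - 2 r = 0; roots r_1 = 2, r_2 = 0


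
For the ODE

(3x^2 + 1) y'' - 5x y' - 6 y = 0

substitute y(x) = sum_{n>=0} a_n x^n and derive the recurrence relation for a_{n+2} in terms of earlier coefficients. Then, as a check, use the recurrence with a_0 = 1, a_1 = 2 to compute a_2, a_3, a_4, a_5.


Substitute y = sum_n a_n x^n.
(1 + 3 x^2) y'' contributes (n+2)(n+1) a_{n+2} + 3 n(n-1) a_n at x^n.
-5 x y'(x) contributes -5 n a_n at x^n.
-6 y(x) contributes -6 a_n at x^n.
Matching x^n: (n+2)(n+1) a_{n+2} + (3 n(n-1) - 5 n - 6) a_n = 0.
Thus a_{n+2} = (-3 n(n-1) + 5 n + 6) / ((n+1)(n+2)) * a_n.

Check with a_0 = 1, a_1 = 2 (apply the recurrence for n = 0, 1, 2, 3): a_0 = 1, a_1 = 2, a_2 = 3, a_3 = 11/3, a_4 = 5/2, a_5 = 11/20.

a_(n+2) = (-3 n(n-1) + 5 n + 6) / ((n+1)(n+2)) * a_n; check: a_0 = 1, a_1 = 2, a_2 = 3, a_3 = 11/3, a_4 = 5/2, a_5 = 11/20


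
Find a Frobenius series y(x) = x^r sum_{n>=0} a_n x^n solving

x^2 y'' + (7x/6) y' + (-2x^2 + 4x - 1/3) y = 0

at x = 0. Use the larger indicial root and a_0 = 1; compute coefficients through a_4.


Write in Frobenius form y'' + (p(x)/x) y' + (q(x)/x^2) y = 0:
  p(x) = 7/6,  q(x) = -2x^2 + 4x - 1/3.
Indicial equation: r(r-1) + (7/6) r + (-1/3) = 0 -> roots r_1 = 1/2, r_2 = -2/3.
Take r = r_1 = 1/2. Let y(x) = x^r sum_{n>=0} a_n x^n with a_0 = 1.
Substitute y = x^r sum a_n x^n and match x^{r+n}. The recurrence is
  D(n) a_n + 4 a_{n-1} - 2 a_{n-2} = 0,  where D(n) = (r+n)(r+n-1) + (7/6)(r+n) + (-1/3).
  a_n = [-4 a_{n-1} + 2 a_{n-2}] / D(n).
Since the indicial polynomial factors as (r - r_1)(r - r_2), D(n) = (r_1 + n - r_1)(r_1 + n - r_2) = n(n + 7/6).
Evaluating step by step (a_0 = 1):
  n = 1: D(1) = 1(1 + 7/6) = 13/6; numerator = -4(1) = -4; a_1 = (-4)/(13/6) = -24/13
  n = 2: D(2) = 2(2 + 7/6) = 19/3; numerator = -4(-24/13) + 2(1) = 122/13; a_2 = (122/13)/(19/3) = 366/247
  n = 3: D(3) = 3(3 + 7/6) = 25/2; numerator = -4(366/247) + 2(-24/13) = -2376/247; a_3 = (-2376/247)/(25/2) = -4752/6175
  n = 4: D(4) = 4(4 + 7/6) = 62/3; numerator = -4(-4752/6175) + 2(366/247) = 37308/6175; a_4 = (37308/6175)/(62/3) = 55962/191425

r = 1/2; a_0 = 1; a_1 = -24/13; a_2 = 366/247; a_3 = -4752/6175; a_4 = 55962/191425


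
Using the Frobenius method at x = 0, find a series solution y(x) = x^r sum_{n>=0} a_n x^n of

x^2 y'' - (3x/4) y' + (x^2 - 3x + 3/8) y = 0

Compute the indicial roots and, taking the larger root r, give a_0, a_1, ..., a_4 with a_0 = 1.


Write in Frobenius form y'' + (p(x)/x) y' + (q(x)/x^2) y = 0:
  p(x) = -3/4,  q(x) = x^2 - 3x + 3/8.
Indicial equation: r(r-1) + (-3/4) r + (3/8) = 0 -> roots r_1 = 3/2, r_2 = 1/4.
Take r = r_1 = 3/2. Let y(x) = x^r sum_{n>=0} a_n x^n with a_0 = 1.
Substitute y = x^r sum a_n x^n and match x^{r+n}. The recurrence is
  D(n) a_n - 3 a_{n-1} + 1 a_{n-2} = 0,  where D(n) = (r+n)(r+n-1) + (-3/4)(r+n) + (3/8).
  a_n = [3 a_{n-1} - 1 a_{n-2}] / D(n).
Since the indicial polynomial factors as (r - r_1)(r - r_2), D(n) = (r_1 + n - r_1)(r_1 + n - r_2) = n(n + 5/4).
Evaluating step by step (a_0 = 1):
  n = 1: D(1) = 1(1 + 5/4) = 9/4; numerator = 3(1) = 3; a_1 = (3)/(9/4) = 4/3
  n = 2: D(2) = 2(2 + 5/4) = 13/2; numerator = 3(4/3) - 1(1) = 3; a_2 = (3)/(13/2) = 6/13
  n = 3: D(3) = 3(3 + 5/4) = 51/4; numerator = 3(6/13) - 1(4/3) = 2/39; a_3 = (2/39)/(51/4) = 8/1989
  n = 4: D(4) = 4(4 + 5/4) = 21; numerator = 3(8/1989) - 1(6/13) = -298/663; a_4 = (-298/663)/(21) = -298/13923

r = 3/2; a_0 = 1; a_1 = 4/3; a_2 = 6/13; a_3 = 8/1989; a_4 = -298/13923


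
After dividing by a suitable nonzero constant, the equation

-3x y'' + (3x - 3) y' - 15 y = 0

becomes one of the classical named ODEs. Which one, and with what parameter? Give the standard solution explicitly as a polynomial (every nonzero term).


All three coefficients share the factor -3; dividing through by -3 gives  x y'' + (1 - x) y' + 5 y = 0.
This matches the Laguerre equation x y'' + (1 - x) y' + n y = 0 with n = 5; the polynomial solution is L_5(x).
With y = sum_k a_k x^k, matching x^k gives (k+1)k a_{k+1} + (k+1) a_{k+1} - k a_k + n a_k = 0, i.e. (k+1)^2 a_{k+1} = (k - n) a_k = (k - 5) a_k. The right side vanishes at k = 5, so the series terminates at degree 5.
Standard normalization L_n(0) = 1 gives a_0 = 1. Work upward with a_{k+1} = (k - 5) a_k / (k+1)^2:
  a_1 = (0 - 5)(1) / 1^2 = -5/1 = -5
  a_2 = (1 - 5)(-5) / 2^2 = 20/4 = 5
  a_3 = (2 - 5)(5) / 3^2 = -15/9 = -5/3
  a_4 = (3 - 5)(-5/3) / 4^2 = (10/3)/16 = 5/24
  a_5 = (4 - 5)(5/24) / 5^2 = (-5/24)/25 = -1/120
Hence L_5(x) = -x^5/120 + 5 x^4/24 - 5 x^3/3 + 5 x^2 - 5 x + 1.

L_5(x); series = -x^5/120 + 5 x^4/24 - 5 x^3/3 + 5 x^2 - 5 x + 1


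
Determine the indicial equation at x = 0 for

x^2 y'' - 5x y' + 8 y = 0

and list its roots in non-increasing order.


Divide by x^2 to reach normal form y'' + P_1(x) y' + P_2(x) y = 0 with P_1(x) = -5/x and P_2(x) = 8/x^2.
x = 0 is a singular point because the y'-coefficient -5/x has a pole at x = 0 and the y-coefficient 8/x^2 has a pole at x = 0.
It is a regular singular point because x P_1(x) = p(x) = -5 and x^2 P_2(x) = q(x) = 8 are polynomials, hence analytic at x = 0.
p(0) = -5,  q(0) = 8.
Indicial equation: r(r-1) + p(0) r + q(0) = 0, i.e. r^2 + (p(0) - 1) r + q(0) = 0, i.e. r^2 - 6 r + 8 = 0.
Discriminant: (-6)^2 - 4(8) = 4, so r = (6 ± 2)/2.
Solving: r_1 = 4, r_2 = 2.

indicial: r^2 - 6 r + 8 = 0; roots r_1 = 4, r_2 = 2


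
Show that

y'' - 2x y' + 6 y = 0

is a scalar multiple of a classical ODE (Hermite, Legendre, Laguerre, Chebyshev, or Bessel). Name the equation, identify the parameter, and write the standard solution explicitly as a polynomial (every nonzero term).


The equation is already in a standard form:  y'' - 2x y' + 6 y = 0.
This matches the Hermite equation y'' - 2x y' + 2n y = 0 with 2n = 6, so n = 3; the polynomial solution is H_3(x).
With y = sum_k a_k x^k, matching x^k gives (k+2)(k+1) a_{k+2} = 2(k - n) a_k = 2(k - 3) a_k. The right side vanishes at k = 3, so the series with the parity of 3 terminates at degree 3.
Standard normalization: leading coefficient of H_n is 2^n, so a_3 = 2^3 = 8. Work downward with a_k = (k+1)(k+2) a_{k+2} / (2(k - n)):
  a_1 = (2)(3)(8) / (2(1 - 3)) = 48/(-4) = -12
Hence H_3(x) = 8 x^3 - 12 x.

H_3(x); series = 8 x^3 - 12 x


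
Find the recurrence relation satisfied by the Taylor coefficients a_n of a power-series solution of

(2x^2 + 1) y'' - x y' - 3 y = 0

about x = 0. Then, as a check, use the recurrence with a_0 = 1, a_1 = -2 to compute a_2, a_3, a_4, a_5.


Substitute y = sum_n a_n x^n.
(1 + 2 x^2) y'' contributes (n+2)(n+1) a_{n+2} + 2 n(n-1) a_n at x^n.
-x y'(x) contributes -n a_n at x^n.
-3 y(x) contributes -3 a_n at x^n.
Matching x^n: (n+2)(n+1) a_{n+2} + (2 n(n-1) - n - 3) a_n = 0.
Thus a_{n+2} = (-2 n(n-1) + n + 3) / ((n+1)(n+2)) * a_n.

Check with a_0 = 1, a_1 = -2 (apply the recurrence for n = 0, 1, 2, 3): a_0 = 1, a_1 = -2, a_2 = 3/2, a_3 = -4/3, a_4 = 1/8, a_5 = 2/5.

a_(n+2) = (-2 n(n-1) + n + 3) / ((n+1)(n+2)) * a_n; check: a_0 = 1, a_1 = -2, a_2 = 3/2, a_3 = -4/3, a_4 = 1/8, a_5 = 2/5


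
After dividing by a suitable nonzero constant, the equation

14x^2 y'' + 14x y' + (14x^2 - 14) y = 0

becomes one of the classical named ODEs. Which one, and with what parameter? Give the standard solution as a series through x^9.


All three coefficients share the factor 14; dividing through by 14 gives  x^2 y'' + x y' + (x^2 - 1) y = 0.
This matches the Bessel equation x^2 y'' + x y' + (x^2 - nu^2) y = 0 with nu^2 = 1, so nu = 1; the solution bounded at x = 0 is J_1(x).
Frobenius at x = 0: indicial roots ±nu; for r = nu the recurrence k(k + 2nu) c_k = -c_{k-2} gives the standard series J_nu(x) = sum_{k>=0} (-1)^k / (k! (k+nu)!) (x/2)^(2k+nu). Evaluate the first 5 terms:
  k = 0: (-1)^0 / (0! * 1! * 2^1) x^1 = 1/(1*1*2) x^1 = (1/2) x^1
  k = 1: (-1)^1 / (1! * 2! * 2^3) x^3 = -1/(1*2*8) x^3 = (-1/16) x^3
  k = 2: (-1)^2 / (2! * 3! * 2^5) x^5 = 1/(2*6*32) x^5 = (1/384) x^5
  k = 3: (-1)^3 / (3! * 4! * 2^7) x^7 = -1/(6*24*128) x^7 = (-1/18432) x^7
  k = 4: (-1)^4 / (4! * 5! * 2^9) x^9 = 1/(24*120*512) x^9 = (1/1474560) x^9
Hence J_1(x) = x^9/1474560 - x^7/18432 + x^5/384 - x^3/16 + x/2 + ....

J_1(x); series = x^9/1474560 - x^7/18432 + x^5/384 - x^3/16 + x/2


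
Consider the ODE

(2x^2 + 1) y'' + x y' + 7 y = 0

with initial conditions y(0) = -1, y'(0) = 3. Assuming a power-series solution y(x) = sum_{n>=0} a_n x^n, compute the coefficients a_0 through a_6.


Ansatz: y(x) = sum_{n>=0} a_n x^n, so y'(x) = sum_{n>=1} n a_n x^(n-1) and y''(x) = sum_{n>=2} n(n-1) a_n x^(n-2).
Substitute into P(x) y'' + Q(x) y' + R(x) y = 0 with P(x) = 2x^2 + 1, Q(x) = x, R(x) = 7, and match powers of x.
Initial conditions: a_0 = -1, a_1 = 3.
Setting the coefficient of each power of x to zero and solving order by order (substituting the coefficients already found):
  x^0: 2 a_2 + 7 a_0 = 0  ->  2 a_2 = -7 a_0 = 7  ->  a_2 = 7/2
  x^1: 6 a_3 + 8 a_1 = 0  ->  6 a_3 = -8 a_1 = -24  ->  a_3 = -4
  x^2: 12 a_4 + 13 a_2 = 0  ->  12 a_4 = -13 a_2 = -91/2  ->  a_4 = -91/24
  x^3: 20 a_5 + 22 a_3 = 0  ->  20 a_5 = -22 a_3 = 88  ->  a_5 = 22/5
  x^4: 30 a_6 + 35 a_4 = 0  ->  30 a_6 = -35 a_4 = 3185/24  ->  a_6 = 637/144
Truncated series: y(x) = -1 + 3 x + (7/2) x^2 - 4 x^3 - (91/24) x^4 + (22/5) x^5 + (637/144) x^6 + O(x^7).

a_0 = -1; a_1 = 3; a_2 = 7/2; a_3 = -4; a_4 = -91/24; a_5 = 22/5; a_6 = 637/144


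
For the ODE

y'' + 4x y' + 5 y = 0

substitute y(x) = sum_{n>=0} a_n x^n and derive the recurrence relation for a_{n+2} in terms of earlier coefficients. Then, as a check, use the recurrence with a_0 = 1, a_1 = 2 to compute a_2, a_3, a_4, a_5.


Substitute y = sum_n a_n x^n.
y''(x) has coefficient (n+2)(n+1) a_{n+2} at x^n;
4 x y'(x) has coefficient 4 n a_n at x^n (shift);
5 y(x) has coefficient 5 a_n at x^n.
Matching x^n: (n+2)(n+1) a_{n+2} + (4n + 5) a_n = 0.
Thus a_{n+2} = (-4n - 5) / ((n+1)(n+2)) * a_n.

Check with a_0 = 1, a_1 = 2 (apply the recurrence for n = 0, 1, 2, 3): a_0 = 1, a_1 = 2, a_2 = -5/2, a_3 = -3, a_4 = 65/24, a_5 = 51/20.

a_(n+2) = (-4n - 5) / ((n+1)(n+2)) * a_n; check: a_0 = 1, a_1 = 2, a_2 = -5/2, a_3 = -3, a_4 = 65/24, a_5 = 51/20


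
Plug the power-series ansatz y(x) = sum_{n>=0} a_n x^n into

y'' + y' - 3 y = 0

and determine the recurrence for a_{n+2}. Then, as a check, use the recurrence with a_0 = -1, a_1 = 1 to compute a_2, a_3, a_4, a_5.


Substitute y = sum_n a_n x^n.
y''(x) has coefficient (n+2)(n+1) a_{n+2} at x^n;
y'(x) has coefficient (n+1) a_{n+1} at x^n;
-3 y(x) has coefficient -3 a_n at x^n.
Matching x^n: (n+2)(n+1) a_{n+2} + (n+1) a_{n+1} - 3 a_n = 0.
Thus a_{n+2} = [-(n+1) a_{n+1} + 3 a_n] / ((n+1)(n+2)).

Check with a_0 = -1, a_1 = 1 (apply the recurrence for n = 0, 1, 2, 3): a_0 = -1, a_1 = 1, a_2 = -2, a_3 = 7/6, a_4 = -19/24, a_5 = 1/3.

a_(n+2) = [-(n+1) a_(n+1) + 3 a_n] / ((n+1)(n+2)); check: a_0 = -1, a_1 = 1, a_2 = -2, a_3 = 7/6, a_4 = -19/24, a_5 = 1/3


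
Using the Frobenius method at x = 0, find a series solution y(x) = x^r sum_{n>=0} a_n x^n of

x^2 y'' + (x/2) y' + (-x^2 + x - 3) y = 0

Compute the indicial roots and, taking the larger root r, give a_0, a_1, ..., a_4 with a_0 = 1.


Write in Frobenius form y'' + (p(x)/x) y' + (q(x)/x^2) y = 0:
  p(x) = 1/2,  q(x) = -x^2 + x - 3.
Indicial equation: r(r-1) + (1/2) r + (-3) = 0 -> roots r_1 = 2, r_2 = -3/2.
Take r = r_1 = 2. Let y(x) = x^r sum_{n>=0} a_n x^n with a_0 = 1.
Substitute y = x^r sum a_n x^n and match x^{r+n}. The recurrence is
  D(n) a_n + 1 a_{n-1} - 1 a_{n-2} = 0,  where D(n) = (r+n)(r+n-1) + (1/2)(r+n) + (-3).
  a_n = [-1 a_{n-1} + 1 a_{n-2}] / D(n).
Since the indicial polynomial factors as (r - r_1)(r - r_2), D(n) = (r_1 + n - r_1)(r_1 + n - r_2) = n(n + 7/2).
Evaluating step by step (a_0 = 1):
  n = 1: D(1) = 1(1 + 7/2) = 9/2; numerator = -1(1) = -1; a_1 = (-1)/(9/2) = -2/9
  n = 2: D(2) = 2(2 + 7/2) = 11; numerator = -1(-2/9) + 1(1) = 11/9; a_2 = (11/9)/(11) = 1/9
  n = 3: D(3) = 3(3 + 7/2) = 39/2; numerator = -1(1/9) + 1(-2/9) = -1/3; a_3 = (-1/3)/(39/2) = -2/117
  n = 4: D(4) = 4(4 + 7/2) = 30; numerator = -1(-2/117) + 1(1/9) = 5/39; a_4 = (5/39)/(30) = 1/234

r = 2; a_0 = 1; a_1 = -2/9; a_2 = 1/9; a_3 = -2/117; a_4 = 1/234


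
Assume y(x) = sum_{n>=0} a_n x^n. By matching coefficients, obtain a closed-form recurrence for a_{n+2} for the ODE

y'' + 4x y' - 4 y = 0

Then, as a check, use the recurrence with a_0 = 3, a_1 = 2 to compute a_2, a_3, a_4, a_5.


Substitute y = sum_n a_n x^n.
y''(x) has coefficient (n+2)(n+1) a_{n+2} at x^n;
4 x y'(x) has coefficient 4 n a_n at x^n (shift);
-4 y(x) has coefficient -4 a_n at x^n.
Matching x^n: (n+2)(n+1) a_{n+2} + (4n - 4) a_n = 0.
Thus a_{n+2} = (-4n + 4) / ((n+1)(n+2)) * a_n.

Check with a_0 = 3, a_1 = 2 (apply the recurrence for n = 0, 1, 2, 3): a_0 = 3, a_1 = 2, a_2 = 6, a_3 = 0, a_4 = -2, a_5 = 0.

a_(n+2) = (-4n + 4) / ((n+1)(n+2)) * a_n; check: a_0 = 3, a_1 = 2, a_2 = 6, a_3 = 0, a_4 = -2, a_5 = 0


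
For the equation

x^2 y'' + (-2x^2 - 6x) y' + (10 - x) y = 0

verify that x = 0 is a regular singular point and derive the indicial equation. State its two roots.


Divide by x^2 to reach normal form y'' + P_1(x) y' + P_2(x) y = 0 with P_1(x) = -2 - 6/x and P_2(x) = -1/x + 10/x^2.
x = 0 is a singular point because the y'-coefficient -2 - 6/x has a pole at x = 0 and the y-coefficient -1/x + 10/x^2 has a pole at x = 0.
It is a regular singular point because x P_1(x) = p(x) = -2x - 6 and x^2 P_2(x) = q(x) = 10 - x are polynomials, hence analytic at x = 0.
p(0) = -6,  q(0) = 10.
Indicial equation: r(r-1) + p(0) r + q(0) = 0, i.e. r^2 + (p(0) - 1) r + q(0) = 0, i.e. r^2 - 7 r + 10 = 0.
Discriminant: (-7)^2 - 4(10) = 9, so r = (7 ± 3)/2.
Solving: r_1 = 5, r_2 = 2.

indicial: r^2 - 7 r + 10 = 0; roots r_1 = 5, r_2 = 2


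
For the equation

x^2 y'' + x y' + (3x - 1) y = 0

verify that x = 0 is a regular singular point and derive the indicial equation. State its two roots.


Divide by x^2 to reach normal form y'' + P_1(x) y' + P_2(x) y = 0 with P_1(x) = 1/x and P_2(x) = 3/x - 1/x^2.
x = 0 is a singular point because the y'-coefficient 1/x has a pole at x = 0 and the y-coefficient 3/x - 1/x^2 has a pole at x = 0.
It is a regular singular point because x P_1(x) = p(x) = 1 and x^2 P_2(x) = q(x) = 3x - 1 are polynomials, hence analytic at x = 0.
p(0) = 1,  q(0) = -1.
Indicial equation: r(r-1) + p(0) r + q(0) = 0, i.e. r^2 + (p(0) - 1) r + q(0) = 0, i.e. r^2 - 1 = 0.
Discriminant: (0)^2 - 4(-1) = 4, so r = (0 ± 2)/2.
Solving: r_1 = 1, r_2 = -1.

indicial: r^2 - 1 = 0; roots r_1 = 1, r_2 = -1


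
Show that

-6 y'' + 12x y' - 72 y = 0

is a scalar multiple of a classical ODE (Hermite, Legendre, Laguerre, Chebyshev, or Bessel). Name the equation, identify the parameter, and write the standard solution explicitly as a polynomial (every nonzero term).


All three coefficients share the factor -6; dividing through by -6 gives  y'' - 2x y' + 12 y = 0.
This matches the Hermite equation y'' - 2x y' + 2n y = 0 with 2n = 12, so n = 6; the polynomial solution is H_6(x).
With y = sum_k a_k x^k, matching x^k gives (k+2)(k+1) a_{k+2} = 2(k - n) a_k = 2(k - 6) a_k. The right side vanishes at k = 6, so the series with the parity of 6 terminates at degree 6.
Standard normalization: leading coefficient of H_n is 2^n, so a_6 = 2^6 = 64. Work downward with a_k = (k+1)(k+2) a_{k+2} / (2(k - n)):
  a_4 = (5)(6)(64) / (2(4 - 6)) = 1920/(-4) = -480
  a_2 = (3)(4)(-480) / (2(2 - 6)) = -5760/(-8) = 720
  a_0 = (1)(2)(720) / (2(0 - 6)) = 1440/(-12) = -120
Hence H_6(x) = 64 x^6 - 480 x^4 + 720 x^2 - 120.

H_6(x); series = 64 x^6 - 480 x^4 + 720 x^2 - 120


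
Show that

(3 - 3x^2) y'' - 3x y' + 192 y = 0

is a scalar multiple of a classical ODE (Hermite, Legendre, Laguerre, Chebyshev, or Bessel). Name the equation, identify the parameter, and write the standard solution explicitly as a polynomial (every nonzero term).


All three coefficients share the factor 3; dividing through by 3 gives  (1 - x^2) y'' - x y' + 64 y = 0.
This matches the Chebyshev equation (1 - x^2) y'' - x y' + n^2 y = 0 (note the -x y' term, not -2x y') with n^2 = 64, so n = 8; the polynomial solution is T_8(x).
With y = sum_k a_k x^k, matching x^k gives (k+2)(k+1) a_{k+2} = (k^2 - n^2) a_k = (k - 8)(k + 8) a_k. The right side vanishes at k = 8, so the series with the parity of 8 terminates at degree 8.
Standard normalization: leading coefficient of T_n is 2^(n-1), so a_8 = 2^7 = 128. Work downward with a_k = (k+1)(k+2) a_{k+2} / ((k - 8)(k + 8)):
  a_6 = (7)(8)(128) / ((6 - 8)(6 + 8)) = 7168/(-28) = -256
  a_4 = (5)(6)(-256) / ((4 - 8)(4 + 8)) = -7680/(-48) = 160
  a_2 = (3)(4)(160) / ((2 - 8)(2 + 8)) = 1920/(-60) = -32
  a_0 = (1)(2)(-32) / ((0 - 8)(0 + 8)) = -64/(-64) = 1
Hence T_8(x) = 128 x^8 - 256 x^6 + 160 x^4 - 32 x^2 + 1.

T_8(x); series = 128 x^8 - 256 x^6 + 160 x^4 - 32 x^2 + 1


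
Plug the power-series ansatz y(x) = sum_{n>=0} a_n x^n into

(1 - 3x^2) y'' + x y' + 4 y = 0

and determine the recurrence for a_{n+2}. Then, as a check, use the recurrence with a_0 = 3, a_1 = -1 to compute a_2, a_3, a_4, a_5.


Substitute y = sum_n a_n x^n.
(1 - 3 x^2) y'' contributes (n+2)(n+1) a_{n+2} - 3 n(n-1) a_n at x^n.
x y'(x) contributes n a_n at x^n.
4 y(x) contributes 4 a_n at x^n.
Matching x^n: (n+2)(n+1) a_{n+2} + (-3 n(n-1) + n + 4) a_n = 0.
Thus a_{n+2} = (3 n(n-1) - n - 4) / ((n+1)(n+2)) * a_n.

Check with a_0 = 3, a_1 = -1 (apply the recurrence for n = 0, 1, 2, 3): a_0 = 3, a_1 = -1, a_2 = -6, a_3 = 5/6, a_4 = 0, a_5 = 11/24.

a_(n+2) = (3 n(n-1) - n - 4) / ((n+1)(n+2)) * a_n; check: a_0 = 3, a_1 = -1, a_2 = -6, a_3 = 5/6, a_4 = 0, a_5 = 11/24


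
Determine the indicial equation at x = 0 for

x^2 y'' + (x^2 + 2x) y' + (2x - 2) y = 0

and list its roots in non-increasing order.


Divide by x^2 to reach normal form y'' + P_1(x) y' + P_2(x) y = 0 with P_1(x) = 1 + 2/x and P_2(x) = 2/x - 2/x^2.
x = 0 is a singular point because the y'-coefficient 1 + 2/x has a pole at x = 0 and the y-coefficient 2/x - 2/x^2 has a pole at x = 0.
It is a regular singular point because x P_1(x) = p(x) = x + 2 and x^2 P_2(x) = q(x) = 2x - 2 are polynomials, hence analytic at x = 0.
p(0) = 2,  q(0) = -2.
Indicial equation: r(r-1) + p(0) r + q(0) = 0, i.e. r^2 + (p(0) - 1) r + q(0) = 0, i.e. r^2 + 1 r - 2 = 0.
Discriminant: (1)^2 - 4(-2) = 9, so r = (-1 ± 3)/2.
Solving: r_1 = 1, r_2 = -2.

indicial: r^2 + 1 r - 2 = 0; roots r_1 = 1, r_2 = -2


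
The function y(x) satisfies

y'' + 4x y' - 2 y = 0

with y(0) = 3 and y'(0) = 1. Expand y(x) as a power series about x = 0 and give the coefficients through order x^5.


Ansatz: y(x) = sum_{n>=0} a_n x^n, so y'(x) = sum_{n>=1} n a_n x^(n-1) and y''(x) = sum_{n>=2} n(n-1) a_n x^(n-2).
Substitute into P(x) y'' + Q(x) y' + R(x) y = 0 with P(x) = 1, Q(x) = 4x, R(x) = -2, and match powers of x.
Initial conditions: a_0 = 3, a_1 = 1.
Setting the coefficient of each power of x to zero and solving order by order (substituting the coefficients already found):
  x^0: 2 a_2 - 2 a_0 = 0  ->  2 a_2 = 2 a_0 = 6  ->  a_2 = 3
  x^1: 6 a_3 + 2 a_1 = 0  ->  6 a_3 = -2 a_1 = -2  ->  a_3 = -1/3
  x^2: 12 a_4 + 6 a_2 = 0  ->  12 a_4 = -6 a_2 = -18  ->  a_4 = -3/2
  x^3: 20 a_5 + 10 a_3 = 0  ->  20 a_5 = -10 a_3 = 10/3  ->  a_5 = 1/6
Truncated series: y(x) = 3 + x + 3 x^2 - (1/3) x^3 - (3/2) x^4 + (1/6) x^5 + O(x^6).

a_0 = 3; a_1 = 1; a_2 = 3; a_3 = -1/3; a_4 = -3/2; a_5 = 1/6


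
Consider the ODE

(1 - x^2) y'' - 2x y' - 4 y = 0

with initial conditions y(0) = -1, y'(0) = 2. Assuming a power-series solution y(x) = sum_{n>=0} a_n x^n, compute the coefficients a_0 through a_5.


Ansatz: y(x) = sum_{n>=0} a_n x^n, so y'(x) = sum_{n>=1} n a_n x^(n-1) and y''(x) = sum_{n>=2} n(n-1) a_n x^(n-2).
Substitute into P(x) y'' + Q(x) y' + R(x) y = 0 with P(x) = 1 - x^2, Q(x) = -2x, R(x) = -4, and match powers of x.
Initial conditions: a_0 = -1, a_1 = 2.
Setting the coefficient of each power of x to zero and solving order by order (substituting the coefficients already found):
  x^0: 2 a_2 - 4 a_0 = 0  ->  2 a_2 = 4 a_0 = -4  ->  a_2 = -2
  x^1: 6 a_3 - 6 a_1 = 0  ->  6 a_3 = 6 a_1 = 12  ->  a_3 = 2
  x^2: 12 a_4 - 10 a_2 = 0  ->  12 a_4 = 10 a_2 = -20  ->  a_4 = -5/3
  x^3: 20 a_5 - 16 a_3 = 0  ->  20 a_5 = 16 a_3 = 32  ->  a_5 = 8/5
Truncated series: y(x) = -1 + 2 x - 2 x^2 + 2 x^3 - (5/3) x^4 + (8/5) x^5 + O(x^6).

a_0 = -1; a_1 = 2; a_2 = -2; a_3 = 2; a_4 = -5/3; a_5 = 8/5
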